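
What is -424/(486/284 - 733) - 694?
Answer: -72006834/103843 ≈ -693.42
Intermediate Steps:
-424/(486/284 - 733) - 694 = -424/(486*(1/284) - 733) - 694 = -424/(243/142 - 733) - 694 = -424/(-103843/142) - 694 = -142/103843*(-424) - 694 = 60208/103843 - 694 = -72006834/103843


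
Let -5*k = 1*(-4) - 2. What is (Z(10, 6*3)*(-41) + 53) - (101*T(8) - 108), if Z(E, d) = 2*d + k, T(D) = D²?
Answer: -39141/5 ≈ -7828.2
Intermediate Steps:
k = 6/5 (k = -(1*(-4) - 2)/5 = -(-4 - 2)/5 = -⅕*(-6) = 6/5 ≈ 1.2000)
Z(E, d) = 6/5 + 2*d (Z(E, d) = 2*d + 6/5 = 6/5 + 2*d)
(Z(10, 6*3)*(-41) + 53) - (101*T(8) - 108) = ((6/5 + 2*(6*3))*(-41) + 53) - (101*8² - 108) = ((6/5 + 2*18)*(-41) + 53) - (101*64 - 108) = ((6/5 + 36)*(-41) + 53) - (6464 - 108) = ((186/5)*(-41) + 53) - 1*6356 = (-7626/5 + 53) - 6356 = -7361/5 - 6356 = -39141/5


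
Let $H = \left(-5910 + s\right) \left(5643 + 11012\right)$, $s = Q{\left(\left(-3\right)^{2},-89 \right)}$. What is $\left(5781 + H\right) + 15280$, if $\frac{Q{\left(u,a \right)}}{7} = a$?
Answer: $-108786054$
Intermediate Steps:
$Q{\left(u,a \right)} = 7 a$
$s = -623$ ($s = 7 \left(-89\right) = -623$)
$H = -108807115$ ($H = \left(-5910 - 623\right) \left(5643 + 11012\right) = \left(-6533\right) 16655 = -108807115$)
$\left(5781 + H\right) + 15280 = \left(5781 - 108807115\right) + 15280 = -108801334 + 15280 = -108786054$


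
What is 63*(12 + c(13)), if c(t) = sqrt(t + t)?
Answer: 756 + 63*sqrt(26) ≈ 1077.2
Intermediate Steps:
c(t) = sqrt(2)*sqrt(t) (c(t) = sqrt(2*t) = sqrt(2)*sqrt(t))
63*(12 + c(13)) = 63*(12 + sqrt(2)*sqrt(13)) = 63*(12 + sqrt(26)) = 756 + 63*sqrt(26)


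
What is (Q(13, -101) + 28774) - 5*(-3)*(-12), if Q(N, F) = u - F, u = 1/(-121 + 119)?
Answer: 57389/2 ≈ 28695.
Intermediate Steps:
u = -½ (u = 1/(-2) = -½ ≈ -0.50000)
Q(N, F) = -½ - F
(Q(13, -101) + 28774) - 5*(-3)*(-12) = ((-½ - 1*(-101)) + 28774) - 5*(-3)*(-12) = ((-½ + 101) + 28774) + 15*(-12) = (201/2 + 28774) - 180 = 57749/2 - 180 = 57389/2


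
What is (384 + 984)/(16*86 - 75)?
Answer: 1368/1301 ≈ 1.0515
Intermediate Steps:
(384 + 984)/(16*86 - 75) = 1368/(1376 - 75) = 1368/1301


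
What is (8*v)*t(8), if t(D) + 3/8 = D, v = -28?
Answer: -1708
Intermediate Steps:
t(D) = -3/8 + D
(8*v)*t(8) = (8*(-28))*(-3/8 + 8) = -224*61/8 = -1708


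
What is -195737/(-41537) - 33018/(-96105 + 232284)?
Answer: 8427933419/1885489041 ≈ 4.4699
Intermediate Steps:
-195737/(-41537) - 33018/(-96105 + 232284) = -195737*(-1/41537) - 33018/136179 = 195737/41537 - 33018*1/136179 = 195737/41537 - 11006/45393 = 8427933419/1885489041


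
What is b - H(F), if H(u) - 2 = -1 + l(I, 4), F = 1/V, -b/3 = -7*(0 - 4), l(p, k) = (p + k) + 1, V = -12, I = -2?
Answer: -88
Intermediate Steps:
l(p, k) = 1 + k + p (l(p, k) = (k + p) + 1 = 1 + k + p)
b = -84 (b = -(-21)*(0 - 4) = -(-21)*(-4) = -3*28 = -84)
F = -1/12 (F = 1/(-12) = -1/12 ≈ -0.083333)
H(u) = 4 (H(u) = 2 + (-1 + (1 + 4 - 2)) = 2 + (-1 + 3) = 2 + 2 = 4)
b - H(F) = -84 - 1*4 = -84 - 4 = -88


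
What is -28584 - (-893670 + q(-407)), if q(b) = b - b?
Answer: 865086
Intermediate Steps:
q(b) = 0
-28584 - (-893670 + q(-407)) = -28584 - (-893670 + 0) = -28584 - 1*(-893670) = -28584 + 893670 = 865086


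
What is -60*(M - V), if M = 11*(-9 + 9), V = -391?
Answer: -23460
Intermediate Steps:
M = 0 (M = 11*0 = 0)
-60*(M - V) = -60*(0 - 1*(-391)) = -60*(0 + 391) = -60*391 = -23460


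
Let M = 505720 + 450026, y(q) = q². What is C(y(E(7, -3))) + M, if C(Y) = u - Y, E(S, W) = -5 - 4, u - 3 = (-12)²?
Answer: 955812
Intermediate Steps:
u = 147 (u = 3 + (-12)² = 3 + 144 = 147)
E(S, W) = -9
C(Y) = 147 - Y
M = 955746
C(y(E(7, -3))) + M = (147 - 1*(-9)²) + 955746 = (147 - 1*81) + 955746 = (147 - 81) + 955746 = 66 + 955746 = 955812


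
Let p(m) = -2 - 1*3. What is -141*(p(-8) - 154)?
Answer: 22419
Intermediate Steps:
p(m) = -5 (p(m) = -2 - 3 = -5)
-141*(p(-8) - 154) = -141*(-5 - 154) = -141*(-159) = 22419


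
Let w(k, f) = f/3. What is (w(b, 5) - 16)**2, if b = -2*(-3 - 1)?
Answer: 1849/9 ≈ 205.44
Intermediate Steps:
b = 8 (b = -2*(-4) = 8)
w(k, f) = f/3 (w(k, f) = f*(1/3) = f/3)
(w(b, 5) - 16)**2 = ((1/3)*5 - 16)**2 = (5/3 - 16)**2 = (-43/3)**2 = 1849/9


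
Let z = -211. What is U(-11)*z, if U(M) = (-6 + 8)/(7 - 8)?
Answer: 422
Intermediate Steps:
U(M) = -2 (U(M) = 2/(-1) = 2*(-1) = -2)
U(-11)*z = -2*(-211) = 422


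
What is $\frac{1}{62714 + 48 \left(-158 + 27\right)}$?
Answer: $\frac{1}{56426} \approx 1.7722 \cdot 10^{-5}$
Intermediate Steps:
$\frac{1}{62714 + 48 \left(-158 + 27\right)} = \frac{1}{62714 + 48 \left(-131\right)} = \frac{1}{62714 - 6288} = \frac{1}{56426}$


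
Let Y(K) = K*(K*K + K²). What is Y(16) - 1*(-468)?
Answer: 8660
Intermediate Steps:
Y(K) = 2*K³ (Y(K) = K*(K² + K²) = K*(2*K²) = 2*K³)
Y(16) - 1*(-468) = 2*16³ - 1*(-468) = 2*4096 + 468 = 8192 + 468 = 8660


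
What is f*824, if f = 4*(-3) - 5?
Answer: -14008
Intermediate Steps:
f = -17 (f = -12 - 5 = -17)
f*824 = -17*824 = -14008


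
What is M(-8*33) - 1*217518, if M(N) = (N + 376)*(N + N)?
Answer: -276654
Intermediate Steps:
M(N) = 2*N*(376 + N) (M(N) = (376 + N)*(2*N) = 2*N*(376 + N))
M(-8*33) - 1*217518 = 2*(-8*33)*(376 - 8*33) - 1*217518 = 2*(-264)*(376 - 264) - 217518 = 2*(-264)*112 - 217518 = -59136 - 217518 = -276654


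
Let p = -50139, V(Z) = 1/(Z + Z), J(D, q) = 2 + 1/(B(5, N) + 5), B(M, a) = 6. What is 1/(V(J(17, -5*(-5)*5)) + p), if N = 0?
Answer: -46/2306383 ≈ -1.9945e-5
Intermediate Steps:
J(D, q) = 23/11 (J(D, q) = 2 + 1/(6 + 5) = 2 + 1/11 = 23/11)
V(Z) = 1/(2*Z)
1/(V(J(17, -5*(-5)*5)) + p) = 1/(1/(2*(23/11)) - 50139) = 1/((½)*(11/23) - 50139) = 1/(11/46 - 50139) = 1/(-2306383/46) = -46/2306383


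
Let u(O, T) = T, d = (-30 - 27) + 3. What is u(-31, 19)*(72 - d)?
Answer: 2394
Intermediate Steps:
d = -54 (d = -57 + 3 = -54)
u(-31, 19)*(72 - d) = 19*(72 - 1*(-54)) = 19*(72 + 54) = 19*126 = 2394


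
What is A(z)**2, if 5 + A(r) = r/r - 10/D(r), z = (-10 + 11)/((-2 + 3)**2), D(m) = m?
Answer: 196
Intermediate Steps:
z = 1 (z = 1/1**2 = 1/1 = 1*1 = 1)
A(r) = -4 - 10/r (A(r) = -5 + (r/r - 10/r) = -5 + (1 - 10/r) = -4 - 10/r)
A(z)**2 = (-4 - 10/1)**2 = (-4 - 10*1)**2 = (-4 - 10)**2 = (-14)**2 = 196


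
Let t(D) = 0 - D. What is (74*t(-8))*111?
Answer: 65712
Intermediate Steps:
t(D) = -D
(74*t(-8))*111 = (74*(-1*(-8)))*111 = (74*8)*111 = 592*111 = 65712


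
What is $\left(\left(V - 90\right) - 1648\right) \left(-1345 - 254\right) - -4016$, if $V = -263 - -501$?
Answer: $2402516$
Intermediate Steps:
$V = 238$ ($V = -263 + 501 = 238$)
$\left(\left(V - 90\right) - 1648\right) \left(-1345 - 254\right) - -4016 = \left(\left(238 - 90\right) - 1648\right) \left(-1345 - 254\right) - -4016 = \left(148 - 1648\right) \left(-1599\right) + 4016 = \left(-1500\right) \left(-1599\right) + 4016 = 2398500 + 4016 = 2402516$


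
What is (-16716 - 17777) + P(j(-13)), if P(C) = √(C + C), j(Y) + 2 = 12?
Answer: -34493 + 2*√5 ≈ -34489.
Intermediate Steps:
j(Y) = 10 (j(Y) = -2 + 12 = 10)
P(C) = √2*√C (P(C) = √(2*C) = √2*√C)
(-16716 - 17777) + P(j(-13)) = (-16716 - 17777) + √2*√10 = -34493 + 2*√5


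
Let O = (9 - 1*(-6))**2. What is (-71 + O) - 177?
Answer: -23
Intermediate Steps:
O = 225 (O = (9 + 6)**2 = 15**2 = 225)
(-71 + O) - 177 = (-71 + 225) - 177 = 154 - 177 = -23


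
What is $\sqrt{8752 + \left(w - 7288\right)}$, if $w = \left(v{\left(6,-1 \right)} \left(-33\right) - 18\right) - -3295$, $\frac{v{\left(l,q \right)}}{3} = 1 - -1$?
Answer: $\sqrt{4543} \approx 67.402$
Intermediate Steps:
$v{\left(l,q \right)} = 6$ ($v{\left(l,q \right)} = 3 \left(1 - -1\right) = 3 \left(1 + 1\right) = 3 \cdot 2 = 6$)
$w = 3079$ ($w = \left(6 \left(-33\right) - 18\right) - -3295 = \left(-198 - 18\right) + 3295 = -216 + 3295 = 3079$)
$\sqrt{8752 + \left(w - 7288\right)} = \sqrt{8752 + \left(3079 - 7288\right)} = \sqrt{8752 - 4209} = \sqrt{4543}$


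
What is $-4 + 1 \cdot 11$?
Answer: $7$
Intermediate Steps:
$-4 + 1 \cdot 11 = -4 + 11 = 7$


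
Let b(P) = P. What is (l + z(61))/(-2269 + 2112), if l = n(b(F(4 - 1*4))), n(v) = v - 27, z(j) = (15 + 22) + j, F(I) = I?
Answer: -71/157 ≈ -0.45223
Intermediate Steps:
z(j) = 37 + j
n(v) = -27 + v
l = -27 (l = -27 + (4 - 1*4) = -27 + (4 - 4) = -27 + 0 = -27)
(l + z(61))/(-2269 + 2112) = (-27 + (37 + 61))/(-2269 + 2112) = (-27 + 98)/(-157) = 71*(-1/157) = -71/157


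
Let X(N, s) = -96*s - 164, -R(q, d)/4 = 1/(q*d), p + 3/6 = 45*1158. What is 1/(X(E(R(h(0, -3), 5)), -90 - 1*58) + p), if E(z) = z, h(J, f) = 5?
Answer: 2/132307 ≈ 1.5116e-5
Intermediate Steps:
p = 104219/2 (p = -½ + 45*1158 = -½ + 52110 = 104219/2 ≈ 52110.)
R(q, d) = -4/(d*q) (R(q, d) = -4*1/(d*q) = -4/(d*q))
X(N, s) = -164 - 96*s
1/(X(E(R(h(0, -3), 5)), -90 - 1*58) + p) = 1/((-164 - 96*(-90 - 1*58)) + 104219/2) = 1/((-164 - 96*(-90 - 58)) + 104219/2) = 1/((-164 - 96*(-148)) + 104219/2) = 1/((-164 + 14208) + 104219/2) = 1/(14044 + 104219/2) = 1/(132307/2) = 2/132307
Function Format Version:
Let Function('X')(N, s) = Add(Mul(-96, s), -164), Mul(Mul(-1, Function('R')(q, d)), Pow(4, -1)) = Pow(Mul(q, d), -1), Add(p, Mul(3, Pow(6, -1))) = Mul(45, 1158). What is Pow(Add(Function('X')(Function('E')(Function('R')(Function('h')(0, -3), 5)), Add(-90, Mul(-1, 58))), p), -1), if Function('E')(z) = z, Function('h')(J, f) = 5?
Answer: Rational(2, 132307) ≈ 1.5116e-5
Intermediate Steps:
p = Rational(104219, 2) (p = Add(Rational(-1, 2), Mul(45, 1158)) = Add(Rational(-1, 2), 52110) = Rational(104219, 2) ≈ 52110.)
Function('R')(q, d) = Mul(-4, Pow(d, -1), Pow(q, -1)) (Function('R')(q, d) = Mul(-4, Pow(Mul(q, d), -1)) = Mul(-4, Pow(Mul(d, q), -1)) = Mul(-4, Mul(Pow(d, -1), Pow(q, -1))) = Mul(-4, Pow(d, -1), Pow(q, -1)))
Function('X')(N, s) = Add(-164, Mul(-96, s))
Pow(Add(Function('X')(Function('E')(Function('R')(Function('h')(0, -3), 5)), Add(-90, Mul(-1, 58))), p), -1) = Pow(Add(Add(-164, Mul(-96, Add(-90, Mul(-1, 58)))), Rational(104219, 2)), -1) = Pow(Add(Add(-164, Mul(-96, Add(-90, -58))), Rational(104219, 2)), -1) = Pow(Add(Add(-164, Mul(-96, -148)), Rational(104219, 2)), -1) = Pow(Add(Add(-164, 14208), Rational(104219, 2)), -1) = Pow(Add(14044, Rational(104219, 2)), -1) = Pow(Rational(132307, 2), -1) = Rational(2, 132307)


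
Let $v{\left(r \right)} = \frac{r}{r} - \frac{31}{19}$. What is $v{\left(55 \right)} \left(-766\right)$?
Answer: $\frac{9192}{19} \approx 483.79$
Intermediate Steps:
$v{\left(r \right)} = - \frac{12}{19}$ ($v{\left(r \right)} = 1 - \frac{31}{19} = - \frac{12}{19}$)
$v{\left(55 \right)} \left(-766\right) = \left(- \frac{12}{19}\right) \left(-766\right) = \frac{9192}{19}$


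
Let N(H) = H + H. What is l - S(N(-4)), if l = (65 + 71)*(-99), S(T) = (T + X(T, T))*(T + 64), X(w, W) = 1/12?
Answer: -39062/3 ≈ -13021.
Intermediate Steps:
N(H) = 2*H
X(w, W) = 1/12
S(T) = (64 + T)*(1/12 + T) (S(T) = (T + 1/12)*(T + 64) = (1/12 + T)*(64 + T) = (64 + T)*(1/12 + T))
l = -13464 (l = 136*(-99) = -13464)
l - S(N(-4)) = -13464 - (16/3 + (2*(-4))² + 769*(2*(-4))/12) = -13464 - (16/3 + (-8)² + (769/12)*(-8)) = -13464 - (16/3 + 64 - 1538/3) = -13464 - 1*(-1330/3) = -13464 + 1330/3 = -39062/3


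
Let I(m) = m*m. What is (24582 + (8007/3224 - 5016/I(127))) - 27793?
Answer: -166858692737/51999896 ≈ -3208.8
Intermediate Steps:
I(m) = m²
(24582 + (8007/3224 - 5016/I(127))) - 27793 = (24582 + (8007/3224 - 5016/(127²))) - 27793 = (24582 + (8007*(1/3224) - 5016/16129)) - 27793 = (24582 + (8007/3224 - 5016*1/16129)) - 27793 = (24582 + (8007/3224 - 5016/16129)) - 27793 = (24582 + 112973319/51999896) - 27793 = 1278374416791/51999896 - 27793 = -166858692737/51999896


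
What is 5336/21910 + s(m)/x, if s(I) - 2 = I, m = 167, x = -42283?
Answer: 110959649/463210265 ≈ 0.23954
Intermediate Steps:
s(I) = 2 + I
5336/21910 + s(m)/x = 5336/21910 + (2 + 167)/(-42283) = 5336*(1/21910) + 169*(-1/42283) = 2668/10955 - 169/42283 = 110959649/463210265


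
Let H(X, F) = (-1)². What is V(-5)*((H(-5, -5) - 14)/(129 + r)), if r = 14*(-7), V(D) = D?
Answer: 65/31 ≈ 2.0968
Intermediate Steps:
H(X, F) = 1
r = -98
V(-5)*((H(-5, -5) - 14)/(129 + r)) = -5*(1 - 14)/(129 - 98) = -(-65)/31 = -5*(-13/31) = 65/31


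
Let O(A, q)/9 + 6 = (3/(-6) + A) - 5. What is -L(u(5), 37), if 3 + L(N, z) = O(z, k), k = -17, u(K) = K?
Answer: -453/2 ≈ -226.50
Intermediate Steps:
O(A, q) = -207/2 + 9*A (O(A, q) = -54 + 9*((3/(-6) + A) - 5) = -54 + 9*((3*(-⅙) + A) - 5) = -54 + 9*((-½ + A) - 5) = -54 + 9*(-11/2 + A) = -54 + (-99/2 + 9*A) = -207/2 + 9*A)
L(N, z) = -213/2 + 9*z (L(N, z) = -3 + (-207/2 + 9*z) = -213/2 + 9*z)
-L(u(5), 37) = -(-213/2 + 9*37) = -(-213/2 + 333) = -1*453/2 = -453/2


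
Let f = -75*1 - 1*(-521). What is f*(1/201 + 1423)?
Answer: 127566704/201 ≈ 6.3466e+5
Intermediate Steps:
f = 446 (f = -75 + 521 = 446)
f*(1/201 + 1423) = 446*(1/201 + 1423) = 446*(286024/201) = 127566704/201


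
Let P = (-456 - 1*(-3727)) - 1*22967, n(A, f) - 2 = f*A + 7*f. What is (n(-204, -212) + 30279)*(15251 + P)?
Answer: -320240025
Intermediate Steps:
n(A, f) = 2 + 7*f + A*f (n(A, f) = 2 + (f*A + 7*f) = 2 + (A*f + 7*f) = 2 + (7*f + A*f) = 2 + 7*f + A*f)
P = -19696 (P = (-456 + 3727) - 22967 = 3271 - 22967 = -19696)
(n(-204, -212) + 30279)*(15251 + P) = ((2 + 7*(-212) - 204*(-212)) + 30279)*(15251 - 19696) = ((2 - 1484 + 43248) + 30279)*(-4445) = (41766 + 30279)*(-4445) = 72045*(-4445) = -320240025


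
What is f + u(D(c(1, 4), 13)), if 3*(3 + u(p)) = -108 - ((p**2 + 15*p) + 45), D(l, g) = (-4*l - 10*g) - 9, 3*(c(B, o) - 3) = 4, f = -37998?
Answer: -1226260/27 ≈ -45417.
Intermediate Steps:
c(B, o) = 13/3 (c(B, o) = 3 + (1/3)*4 = 3 + 4/3 = 13/3)
D(l, g) = -9 - 10*g - 4*l (D(l, g) = (-10*g - 4*l) - 9 = -9 - 10*g - 4*l)
u(p) = -54 - 5*p - p**2/3 (u(p) = -3 + (-108 - ((p**2 + 15*p) + 45))/3 = -3 + (-108 - (45 + p**2 + 15*p))/3 = -3 + (-108 + (-45 - p**2 - 15*p))/3 = -3 + (-153 - p**2 - 15*p)/3 = -3 + (-51 - 5*p - p**2/3) = -54 - 5*p - p**2/3)
f + u(D(c(1, 4), 13)) = -37998 + (-54 - 5*(-9 - 10*13 - 4*13/3) - (-9 - 10*13 - 4*13/3)**2/3) = -37998 + (-54 - 5*(-9 - 130 - 52/3) - (-9 - 130 - 52/3)**2/3) = -37998 + (-54 - 5*(-469/3) - (-469/3)**2/3) = -37998 + (-54 + 2345/3 - 1/3*219961/9) = -37998 + (-54 + 2345/3 - 219961/27) = -37998 - 200314/27 = -1226260/27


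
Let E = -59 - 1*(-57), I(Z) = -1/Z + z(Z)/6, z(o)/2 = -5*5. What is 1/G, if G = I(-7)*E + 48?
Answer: 21/1352 ≈ 0.015533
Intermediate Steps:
z(o) = -50 (z(o) = 2*(-5*5) = 2*(-25) = -50)
I(Z) = -25/3 - 1/Z (I(Z) = -1/Z - 50/6 = -1/Z - 50*⅙ = -1/Z - 25/3 = -25/3 - 1/Z)
E = -2 (E = -59 + 57 = -2)
G = 1352/21 (G = (-25/3 - 1/(-7))*(-2) + 48 = (-25/3 - 1*(-⅐))*(-2) + 48 = (-25/3 + ⅐)*(-2) + 48 = -172/21*(-2) + 48 = 344/21 + 48 = 1352/21 ≈ 64.381)
1/G = 1/(1352/21) = 21/1352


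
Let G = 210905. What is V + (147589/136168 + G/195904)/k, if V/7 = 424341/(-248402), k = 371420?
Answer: -262771614568716453549/21974586595237239040 ≈ -11.958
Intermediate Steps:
V = -424341/35486 (V = 7*(424341/(-248402)) = 7*(424341*(-1/248402)) = 7*(-424341/248402) = -424341/35486 ≈ -11.958)
V + (147589/136168 + G/195904)/k = -424341/35486 + (147589/136168 + 210905/195904)/371420 = -424341/35486 + (147589*(1/136168) + 210905*(1/195904))*(1/371420) = -424341/35486 + (147589/136168 + 210905/195904)*(1/371420) = -424341/35486 + (7203973437/3334481984)*(1/371420) = -424341/35486 + 7203973437/1238493298497280 = -262771614568716453549/21974586595237239040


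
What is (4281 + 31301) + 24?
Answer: 35606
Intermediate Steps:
(4281 + 31301) + 24 = 35582 + 24 = 35606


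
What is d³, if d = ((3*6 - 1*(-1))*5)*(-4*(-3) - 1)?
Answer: 1141166125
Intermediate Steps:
d = 1045 (d = ((18 + 1)*5)*(12 - 1) = (19*5)*11 = 95*11 = 1045)
d³ = 1045³ = 1141166125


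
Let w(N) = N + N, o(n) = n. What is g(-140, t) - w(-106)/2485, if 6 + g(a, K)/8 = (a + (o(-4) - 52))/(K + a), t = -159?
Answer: -31704852/743015 ≈ -42.671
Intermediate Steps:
g(a, K) = -48 + 8*(-56 + a)/(K + a) (g(a, K) = -48 + 8*((a + (-4 - 52))/(K + a)) = -48 + 8*((a - 56)/(K + a)) = -48 + 8*((-56 + a)/(K + a)) = -48 + 8*(-56 + a)/(K + a))
w(N) = 2*N
g(-140, t) - w(-106)/2485 = 8*(-56 - 6*(-159) - 5*(-140))/(-159 - 140) - 2*(-106)/2485 = 8*(-56 + 954 + 700)/(-299) - (-212)/2485 = 8*(-1/299)*1598 - 1*(-212/2485) = -12784/299 + 212/2485 = -31704852/743015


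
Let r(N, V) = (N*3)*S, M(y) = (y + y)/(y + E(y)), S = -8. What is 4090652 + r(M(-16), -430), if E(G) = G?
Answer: 4090628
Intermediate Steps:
M(y) = 1 (M(y) = (y + y)/(y + y) = (2*y)/((2*y)) = (2*y)*(1/(2*y)) = 1)
r(N, V) = -24*N (r(N, V) = (N*3)*(-8) = (3*N)*(-8) = -24*N)
4090652 + r(M(-16), -430) = 4090652 - 24*1 = 4090652 - 24 = 4090628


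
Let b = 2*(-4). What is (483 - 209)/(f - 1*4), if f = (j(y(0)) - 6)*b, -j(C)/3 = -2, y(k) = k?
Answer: -137/2 ≈ -68.500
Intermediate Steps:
j(C) = 6 (j(C) = -3*(-2) = 6)
b = -8
f = 0 (f = (6 - 6)*(-8) = 0*(-8) = 0)
(483 - 209)/(f - 1*4) = (483 - 209)/(0 - 1*4) = 274/(0 - 4) = 274/(-4) = 274*(-¼) = -137/2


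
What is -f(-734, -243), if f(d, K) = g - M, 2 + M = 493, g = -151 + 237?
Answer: 405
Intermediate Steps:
g = 86
M = 491 (M = -2 + 493 = 491)
f(d, K) = -405 (f(d, K) = 86 - 1*491 = 86 - 491 = -405)
-f(-734, -243) = -1*(-405) = 405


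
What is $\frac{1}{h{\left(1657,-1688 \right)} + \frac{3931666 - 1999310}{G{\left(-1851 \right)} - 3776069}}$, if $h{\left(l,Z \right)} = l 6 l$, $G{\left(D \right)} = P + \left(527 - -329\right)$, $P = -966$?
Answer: $\frac{3776179}{62208370638670} \approx 6.0702 \cdot 10^{-8}$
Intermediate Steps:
$G{\left(D \right)} = -110$ ($G{\left(D \right)} = -966 + \left(527 - -329\right) = -966 + \left(527 + 329\right) = -966 + 856 = -110$)
$h{\left(l,Z \right)} = 6 l^{2}$ ($h{\left(l,Z \right)} = 6 l l = 6 l^{2}$)
$\frac{1}{h{\left(1657,-1688 \right)} + \frac{3931666 - 1999310}{G{\left(-1851 \right)} - 3776069}} = \frac{1}{6 \cdot 1657^{2} + \frac{3931666 - 1999310}{-110 - 3776069}} = \frac{1}{6 \cdot 2745649 + \frac{1932356}{-3776179}} = \frac{1}{16473894 + 1932356 \left(- \frac{1}{3776179}\right)} = \frac{1}{16473894 - \frac{1932356}{3776179}} = \frac{1}{\frac{62208370638670}{3776179}} = \frac{3776179}{62208370638670}$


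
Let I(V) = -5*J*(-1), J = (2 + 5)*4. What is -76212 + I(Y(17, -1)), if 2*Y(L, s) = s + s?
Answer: -76072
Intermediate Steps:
Y(L, s) = s (Y(L, s) = (s + s)/2 = (2*s)/2 = s)
J = 28 (J = 7*4 = 28)
I(V) = 140 (I(V) = -5*28*(-1) = -140*(-1) = 140)
-76212 + I(Y(17, -1)) = -76212 + 140 = -76072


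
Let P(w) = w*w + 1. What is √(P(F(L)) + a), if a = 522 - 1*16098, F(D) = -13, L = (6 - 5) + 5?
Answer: I*√15406 ≈ 124.12*I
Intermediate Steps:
L = 6 (L = 1 + 5 = 6)
P(w) = 1 + w² (P(w) = w² + 1 = 1 + w²)
a = -15576 (a = 522 - 16098 = -15576)
√(P(F(L)) + a) = √((1 + (-13)²) - 15576) = √((1 + 169) - 15576) = √(170 - 15576) = √(-15406) = I*√15406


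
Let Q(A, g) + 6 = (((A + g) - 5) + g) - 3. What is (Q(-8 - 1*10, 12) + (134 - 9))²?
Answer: 13689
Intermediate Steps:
Q(A, g) = -14 + A + 2*g (Q(A, g) = -6 + ((((A + g) - 5) + g) - 3) = -6 + (((-5 + A + g) + g) - 3) = -6 + ((-5 + A + 2*g) - 3) = -6 + (-8 + A + 2*g) = -14 + A + 2*g)
(Q(-8 - 1*10, 12) + (134 - 9))² = ((-14 + (-8 - 1*10) + 2*12) + (134 - 9))² = ((-14 + (-8 - 10) + 24) + 125)² = ((-14 - 18 + 24) + 125)² = (-8 + 125)² = 117² = 13689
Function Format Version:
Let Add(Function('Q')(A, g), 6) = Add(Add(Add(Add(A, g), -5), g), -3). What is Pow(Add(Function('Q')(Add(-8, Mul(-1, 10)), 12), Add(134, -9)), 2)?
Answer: 13689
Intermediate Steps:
Function('Q')(A, g) = Add(-14, A, Mul(2, g)) (Function('Q')(A, g) = Add(-6, Add(Add(Add(Add(A, g), -5), g), -3)) = Add(-6, Add(Add(Add(-5, A, g), g), -3)) = Add(-6, Add(Add(-5, A, Mul(2, g)), -3)) = Add(-6, Add(-8, A, Mul(2, g))) = Add(-14, A, Mul(2, g)))
Pow(Add(Function('Q')(Add(-8, Mul(-1, 10)), 12), Add(134, -9)), 2) = Pow(Add(Add(-14, Add(-8, Mul(-1, 10)), Mul(2, 12)), Add(134, -9)), 2) = Pow(Add(Add(-14, Add(-8, -10), 24), 125), 2) = Pow(Add(Add(-14, -18, 24), 125), 2) = Pow(Add(-8, 125), 2) = Pow(117, 2) = 13689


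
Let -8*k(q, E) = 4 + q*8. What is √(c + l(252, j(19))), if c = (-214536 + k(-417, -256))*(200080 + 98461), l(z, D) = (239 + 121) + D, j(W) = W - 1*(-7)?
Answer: I*√255693797054/2 ≈ 2.5283e+5*I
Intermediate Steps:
j(W) = 7 + W (j(W) = W + 7 = 7 + W)
k(q, E) = -½ - q (k(q, E) = -(4 + q*8)/8 = -(4 + 8*q)/8 = -½ - q)
l(z, D) = 360 + D
c = -127846899299/2 (c = (-214536 + (-½ - 1*(-417)))*(200080 + 98461) = (-214536 + (-½ + 417))*298541 = (-214536 + 833/2)*298541 = -428239/2*298541 = -127846899299/2 ≈ -6.3923e+10)
√(c + l(252, j(19))) = √(-127846899299/2 + (360 + (7 + 19))) = √(-127846899299/2 + (360 + 26)) = √(-127846899299/2 + 386) = √(-127846898527/2) = I*√255693797054/2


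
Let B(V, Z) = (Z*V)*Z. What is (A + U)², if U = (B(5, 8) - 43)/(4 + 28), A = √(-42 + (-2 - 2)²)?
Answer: 50105/1024 + 277*I*√26/16 ≈ 48.931 + 88.277*I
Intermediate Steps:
B(V, Z) = V*Z² (B(V, Z) = (V*Z)*Z = V*Z²)
A = I*√26 (A = √(-42 + (-4)²) = √(-42 + 16) = √(-26) = I*√26 ≈ 5.099*I)
U = 277/32 (U = (5*8² - 43)/(4 + 28) = (5*64 - 43)/32 = (320 - 43)*(1/32) = 277*(1/32) = 277/32 ≈ 8.6563)
(A + U)² = (I*√26 + 277/32)² = (277/32 + I*√26)²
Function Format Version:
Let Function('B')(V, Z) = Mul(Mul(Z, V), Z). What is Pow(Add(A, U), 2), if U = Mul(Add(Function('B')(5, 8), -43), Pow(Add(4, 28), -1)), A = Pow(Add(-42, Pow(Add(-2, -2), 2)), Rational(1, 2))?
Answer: Add(Rational(50105, 1024), Mul(Rational(277, 16), I, Pow(26, Rational(1, 2)))) ≈ Add(48.931, Mul(88.277, I))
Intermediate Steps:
Function('B')(V, Z) = Mul(V, Pow(Z, 2)) (Function('B')(V, Z) = Mul(Mul(V, Z), Z) = Mul(V, Pow(Z, 2)))
A = Mul(I, Pow(26, Rational(1, 2))) (A = Pow(Add(-42, Pow(-4, 2)), Rational(1, 2)) = Pow(Add(-42, 16), Rational(1, 2)) = Pow(-26, Rational(1, 2)) = Mul(I, Pow(26, Rational(1, 2))) ≈ Mul(5.0990, I))
U = Rational(277, 32) (U = Mul(Add(Mul(5, Pow(8, 2)), -43), Pow(Add(4, 28), -1)) = Mul(Add(Mul(5, 64), -43), Pow(32, -1)) = Mul(Add(320, -43), Rational(1, 32)) = Mul(277, Rational(1, 32)) = Rational(277, 32) ≈ 8.6563)
Pow(Add(A, U), 2) = Pow(Add(Mul(I, Pow(26, Rational(1, 2))), Rational(277, 32)), 2) = Pow(Add(Rational(277, 32), Mul(I, Pow(26, Rational(1, 2)))), 2)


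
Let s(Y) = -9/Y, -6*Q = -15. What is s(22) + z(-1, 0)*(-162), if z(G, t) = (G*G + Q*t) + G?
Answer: -9/22 ≈ -0.40909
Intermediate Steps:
Q = 5/2 (Q = -⅙*(-15) = 5/2 ≈ 2.5000)
z(G, t) = G + G² + 5*t/2 (z(G, t) = (G*G + 5*t/2) + G = (G² + 5*t/2) + G = G + G² + 5*t/2)
s(22) + z(-1, 0)*(-162) = -9/22 + (-1 + (-1)² + (5/2)*0)*(-162) = -9*1/22 + (-1 + 1 + 0)*(-162) = -9/22 + 0*(-162) = -9/22 + 0 = -9/22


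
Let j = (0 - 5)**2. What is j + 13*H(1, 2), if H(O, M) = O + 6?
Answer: 116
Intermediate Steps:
H(O, M) = 6 + O
j = 25 (j = (-5)**2 = 25)
j + 13*H(1, 2) = 25 + 13*(6 + 1) = 25 + 13*7 = 25 + 91 = 116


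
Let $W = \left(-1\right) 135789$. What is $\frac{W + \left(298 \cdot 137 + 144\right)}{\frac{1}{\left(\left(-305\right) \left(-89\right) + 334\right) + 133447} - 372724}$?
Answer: $\frac{15258842394}{59980982423} \approx 0.25439$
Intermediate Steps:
$W = -135789$
$\frac{W + \left(298 \cdot 137 + 144\right)}{\frac{1}{\left(\left(-305\right) \left(-89\right) + 334\right) + 133447} - 372724} = \frac{-135789 + \left(298 \cdot 137 + 144\right)}{\frac{1}{\left(\left(-305\right) \left(-89\right) + 334\right) + 133447} - 372724} = \frac{-135789 + \left(40826 + 144\right)}{\frac{1}{\left(27145 + 334\right) + 133447} - 372724} = \frac{-135789 + 40970}{\frac{1}{27479 + 133447} - 372724} = - \frac{94819}{\frac{1}{160926} - 372724} = - \frac{94819}{- \frac{59980982423}{160926}} = \left(-94819\right) \left(- \frac{160926}{59980982423}\right) = \frac{15258842394}{59980982423}$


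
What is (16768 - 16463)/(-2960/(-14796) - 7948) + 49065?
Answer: 1442456489085/29398912 ≈ 49065.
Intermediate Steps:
(16768 - 16463)/(-2960/(-14796) - 7948) + 49065 = 305/(-2960*(-1/14796) - 7948) + 49065 = 305/(740/3699 - 7948) + 49065 = 305/(-29398912/3699) + 49065 = 305*(-3699/29398912) + 49065 = -1128195/29398912 + 49065 = 1442456489085/29398912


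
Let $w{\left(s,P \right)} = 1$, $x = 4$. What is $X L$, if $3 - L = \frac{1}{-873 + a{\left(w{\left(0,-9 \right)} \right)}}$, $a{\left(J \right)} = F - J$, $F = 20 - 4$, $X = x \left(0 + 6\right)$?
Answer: $\frac{10300}{143} \approx 72.028$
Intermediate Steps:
$X = 24$ ($X = 4 \left(0 + 6\right) = 4 \cdot 6 = 24$)
$F = 16$
$a{\left(J \right)} = 16 - J$
$L = \frac{2575}{858}$ ($L = 3 - \frac{1}{-873 + \left(16 - 1\right)} = 3 - \frac{1}{-873 + 15} = 3 - \frac{1}{-858} = 3 - - \frac{1}{858} = 3 + \frac{1}{858} = \frac{2575}{858} \approx 3.0012$)
$X L = 24 \cdot \frac{2575}{858} = \frac{10300}{143}$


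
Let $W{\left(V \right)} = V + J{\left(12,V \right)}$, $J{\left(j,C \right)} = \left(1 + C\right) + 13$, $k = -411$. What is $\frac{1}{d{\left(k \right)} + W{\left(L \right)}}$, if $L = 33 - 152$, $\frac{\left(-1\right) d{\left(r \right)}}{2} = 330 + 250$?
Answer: $- \frac{1}{1384} \approx -0.00072254$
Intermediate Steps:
$J{\left(j,C \right)} = 14 + C$
$d{\left(r \right)} = -1160$ ($d{\left(r \right)} = - 2 \left(330 + 250\right) = \left(-2\right) 580 = -1160$)
$L = -119$
$W{\left(V \right)} = 14 + 2 V$ ($W{\left(V \right)} = V + \left(14 + V\right) = 14 + 2 V$)
$\frac{1}{d{\left(k \right)} + W{\left(L \right)}} = \frac{1}{-1160 + \left(14 + 2 \left(-119\right)\right)} = \frac{1}{-1160 + \left(14 - 238\right)} = \frac{1}{-1160 - 224} = \frac{1}{-1384} = - \frac{1}{1384}$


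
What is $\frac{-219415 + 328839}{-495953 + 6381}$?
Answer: $- \frac{27356}{122393} \approx -0.22351$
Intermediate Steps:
$\frac{-219415 + 328839}{-495953 + 6381} = \frac{109424}{-489572} = 109424 \left(- \frac{1}{489572}\right) = - \frac{27356}{122393}$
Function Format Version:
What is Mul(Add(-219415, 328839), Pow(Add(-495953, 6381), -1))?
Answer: Rational(-27356, 122393) ≈ -0.22351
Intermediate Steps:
Mul(Add(-219415, 328839), Pow(Add(-495953, 6381), -1)) = Mul(109424, Pow(-489572, -1)) = Mul(109424, Rational(-1, 489572)) = Rational(-27356, 122393)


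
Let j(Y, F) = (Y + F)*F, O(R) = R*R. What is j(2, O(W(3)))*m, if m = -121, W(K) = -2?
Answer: -2904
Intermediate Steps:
O(R) = R²
j(Y, F) = F*(F + Y) (j(Y, F) = (F + Y)*F = F*(F + Y))
j(2, O(W(3)))*m = ((-2)²*((-2)² + 2))*(-121) = (4*(4 + 2))*(-121) = (4*6)*(-121) = 24*(-121) = -2904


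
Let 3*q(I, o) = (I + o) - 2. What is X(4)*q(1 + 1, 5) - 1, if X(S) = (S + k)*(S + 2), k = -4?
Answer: -1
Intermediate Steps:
q(I, o) = -⅔ + I/3 + o/3 (q(I, o) = ((I + o) - 2)/3 = (-2 + I + o)/3 = -⅔ + I/3 + o/3)
X(S) = (-4 + S)*(2 + S) (X(S) = (S - 4)*(S + 2) = (-4 + S)*(2 + S))
X(4)*q(1 + 1, 5) - 1 = (-8 + 4² - 2*4)*(-⅔ + (1 + 1)/3 + (⅓)*5) - 1 = (-8 + 16 - 8)*(-⅔ + (⅓)*2 + 5/3) - 1 = 0*(-⅔ + ⅔ + 5/3) - 1 = 0*(5/3) - 1 = 0 - 1 = -1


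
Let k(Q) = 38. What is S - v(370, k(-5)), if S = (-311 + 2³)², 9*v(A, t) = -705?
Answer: 275662/3 ≈ 91887.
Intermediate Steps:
v(A, t) = -235/3 (v(A, t) = (⅑)*(-705) = -235/3)
S = 91809 (S = (-311 + 8)² = (-303)² = 91809)
S - v(370, k(-5)) = 91809 - 1*(-235/3) = 91809 + 235/3 = 275662/3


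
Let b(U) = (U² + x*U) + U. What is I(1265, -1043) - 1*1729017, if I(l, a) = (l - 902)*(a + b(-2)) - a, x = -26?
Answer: -2086981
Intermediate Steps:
b(U) = U² - 25*U (b(U) = (U² - 26*U) + U = U² - 25*U)
I(l, a) = -a + (-902 + l)*(54 + a) (I(l, a) = (l - 902)*(a - 2*(-25 - 2)) - a = (-902 + l)*(a - 2*(-27)) - a = (-902 + l)*(a + 54) - a = (-902 + l)*(54 + a) - a = -a + (-902 + l)*(54 + a))
I(1265, -1043) - 1*1729017 = (-48708 - 903*(-1043) + 54*1265 - 1043*1265) - 1*1729017 = (-48708 + 941829 + 68310 - 1319395) - 1729017 = -357964 - 1729017 = -2086981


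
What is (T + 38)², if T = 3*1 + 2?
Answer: 1849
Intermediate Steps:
T = 5 (T = 3 + 2 = 5)
(T + 38)² = (5 + 38)² = 43² = 1849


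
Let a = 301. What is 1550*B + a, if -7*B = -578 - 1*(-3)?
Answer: 893357/7 ≈ 1.2762e+5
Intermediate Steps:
B = 575/7 (B = -(-578 - 1*(-3))/7 = -(-578 + 3)/7 = -⅐*(-575) = 575/7 ≈ 82.143)
1550*B + a = 1550*(575/7) + 301 = 891250/7 + 301 = 893357/7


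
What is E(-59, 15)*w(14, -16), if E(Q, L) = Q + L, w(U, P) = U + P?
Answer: 88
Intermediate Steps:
w(U, P) = P + U
E(Q, L) = L + Q
E(-59, 15)*w(14, -16) = (15 - 59)*(-16 + 14) = -44*(-2) = 88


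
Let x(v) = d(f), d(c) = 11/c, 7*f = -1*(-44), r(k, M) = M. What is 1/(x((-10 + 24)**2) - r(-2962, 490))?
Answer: -4/1953 ≈ -0.0020481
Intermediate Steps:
f = 44/7 (f = (-1*(-44))/7 = (1/7)*44 = 44/7 ≈ 6.2857)
x(v) = 7/4 (x(v) = 11/(44/7) = 11*(7/44) = 7/4)
1/(x((-10 + 24)**2) - r(-2962, 490)) = 1/(7/4 - 1*490) = 1/(7/4 - 490) = 1/(-1953/4) = -4/1953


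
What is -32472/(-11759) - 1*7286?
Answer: -7785782/1069 ≈ -7283.2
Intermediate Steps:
-32472/(-11759) - 1*7286 = -32472*(-1/11759) - 7286 = 2952/1069 - 7286 = -7785782/1069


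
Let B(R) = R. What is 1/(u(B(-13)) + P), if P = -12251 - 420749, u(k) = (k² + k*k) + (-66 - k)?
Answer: -1/432715 ≈ -2.3110e-6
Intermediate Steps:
u(k) = -66 - k + 2*k² (u(k) = (k² + k²) + (-66 - k) = 2*k² + (-66 - k) = -66 - k + 2*k²)
P = -433000
1/(u(B(-13)) + P) = 1/((-66 - 1*(-13) + 2*(-13)²) - 433000) = 1/((-66 + 13 + 2*169) - 433000) = 1/((-66 + 13 + 338) - 433000) = 1/(285 - 433000) = 1/(-432715) = -1/432715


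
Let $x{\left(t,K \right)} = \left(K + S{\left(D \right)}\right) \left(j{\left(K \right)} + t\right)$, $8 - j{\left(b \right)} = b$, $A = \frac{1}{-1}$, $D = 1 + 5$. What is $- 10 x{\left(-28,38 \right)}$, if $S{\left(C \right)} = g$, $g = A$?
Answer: $21460$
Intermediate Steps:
$D = 6$
$A = -1$
$g = -1$
$j{\left(b \right)} = 8 - b$
$S{\left(C \right)} = -1$
$x{\left(t,K \right)} = \left(-1 + K\right) \left(8 + t - K\right)$ ($x{\left(t,K \right)} = \left(K - 1\right) \left(\left(8 - K\right) + t\right) = \left(-1 + K\right) \left(8 + t - K\right)$)
$- 10 x{\left(-28,38 \right)} = - 10 \left(-8 + 38 - -28 + 38 \left(-28\right) - 38 \left(-8 + 38\right)\right) = - 10 \left(-8 + 38 + 28 - 1064 - 38 \cdot 30\right) = - 10 \left(-8 + 38 + 28 - 1064 - 1140\right) = \left(-10\right) \left(-2146\right) = 21460$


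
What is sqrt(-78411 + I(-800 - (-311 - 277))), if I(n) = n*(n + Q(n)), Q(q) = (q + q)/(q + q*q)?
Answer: I*sqrt(1489894843)/211 ≈ 182.93*I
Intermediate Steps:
Q(q) = 2*q/(q + q**2) (Q(q) = (2*q)/(q + q**2) = 2*q/(q + q**2))
I(n) = n*(n + 2/(1 + n))
sqrt(-78411 + I(-800 - (-311 - 277))) = sqrt(-78411 + (-800 - (-311 - 277))*(2 + (-800 - (-311 - 277))*(1 + (-800 - (-311 - 277))))/(1 + (-800 - (-311 - 277)))) = sqrt(-78411 + (-800 - 1*(-588))*(2 + (-800 - 1*(-588))*(1 + (-800 - 1*(-588))))/(1 + (-800 - 1*(-588)))) = sqrt(-78411 + (-800 + 588)*(2 + (-800 + 588)*(1 + (-800 + 588)))/(1 + (-800 + 588))) = sqrt(-78411 - 212*(2 - 212*(1 - 212))/(1 - 212)) = sqrt(-78411 - 212*(2 - 212*(-211))/(-211)) = sqrt(-78411 - 212*(-1/211)*(2 + 44732)) = sqrt(-78411 - 212*(-1/211)*44734) = sqrt(-78411 + 9483608/211) = sqrt(-7061113/211) = I*sqrt(1489894843)/211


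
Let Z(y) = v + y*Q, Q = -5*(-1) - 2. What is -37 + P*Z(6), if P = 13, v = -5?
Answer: 132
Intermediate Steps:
Q = 3 (Q = 5 - 2 = 3)
Z(y) = -5 + 3*y (Z(y) = -5 + y*3 = -5 + 3*y)
-37 + P*Z(6) = -37 + 13*(-5 + 3*6) = -37 + 13*(-5 + 18) = -37 + 13*13 = -37 + 169 = 132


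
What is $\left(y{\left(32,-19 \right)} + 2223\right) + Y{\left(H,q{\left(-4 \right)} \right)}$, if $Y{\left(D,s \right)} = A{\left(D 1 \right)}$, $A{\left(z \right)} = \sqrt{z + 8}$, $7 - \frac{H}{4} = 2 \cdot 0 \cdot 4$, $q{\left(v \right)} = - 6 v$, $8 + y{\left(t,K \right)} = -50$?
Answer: $2171$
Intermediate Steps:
$y{\left(t,K \right)} = -58$ ($y{\left(t,K \right)} = -8 - 50 = -58$)
$H = 28$ ($H = 28 - 4 \cdot 2 \cdot 0 \cdot 4 = 28 - 4 \cdot 0 \cdot 4 = 28 - 0 = 28 + 0 = 28$)
$A{\left(z \right)} = \sqrt{8 + z}$
$Y{\left(D,s \right)} = \sqrt{8 + D}$ ($Y{\left(D,s \right)} = \sqrt{8 + D 1} = \sqrt{8 + D}$)
$\left(y{\left(32,-19 \right)} + 2223\right) + Y{\left(H,q{\left(-4 \right)} \right)} = \left(-58 + 2223\right) + \sqrt{8 + 28} = 2165 + \sqrt{36} = 2165 + 6 = 2171$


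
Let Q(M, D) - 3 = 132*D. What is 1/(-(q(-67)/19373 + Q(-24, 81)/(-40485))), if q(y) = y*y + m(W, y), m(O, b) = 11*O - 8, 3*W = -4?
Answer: 156863181/5274946 ≈ 29.737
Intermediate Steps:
W = -4/3 (W = (1/3)*(-4) = -4/3 ≈ -1.3333)
m(O, b) = -8 + 11*O
Q(M, D) = 3 + 132*D
q(y) = -68/3 + y**2 (q(y) = y*y + (-8 + 11*(-4/3)) = y**2 + (-8 - 44/3) = y**2 - 68/3 = -68/3 + y**2)
1/(-(q(-67)/19373 + Q(-24, 81)/(-40485))) = 1/(-((-68/3 + (-67)**2)/19373 + (3 + 132*81)/(-40485))) = 1/(-((-68/3 + 4489)*(1/19373) + (3 + 10692)*(-1/40485))) = 1/(-((13399/3)*(1/19373) + 10695*(-1/40485))) = 1/(-(13399/58119 - 713/2699)) = 1/(-1*(-5274946/156863181)) = 1/(5274946/156863181) = 156863181/5274946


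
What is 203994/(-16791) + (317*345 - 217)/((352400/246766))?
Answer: 18840715189937/246547850 ≈ 76418.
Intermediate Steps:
203994/(-16791) + (317*345 - 217)/((352400/246766)) = 203994*(-1/16791) + (109365 - 217)/((352400*(1/246766))) = -67998/5597 + 109148/(176200/123383) = -67998/5597 + 109148*(123383/176200) = -67998/5597 + 3366751921/44050 = 18840715189937/246547850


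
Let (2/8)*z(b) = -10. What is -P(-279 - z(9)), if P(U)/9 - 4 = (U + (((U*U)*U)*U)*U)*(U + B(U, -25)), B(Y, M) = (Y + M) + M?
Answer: -3705663133361412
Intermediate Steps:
B(Y, M) = Y + 2*M (B(Y, M) = (M + Y) + M = Y + 2*M)
z(b) = -40 (z(b) = 4*(-10) = -40)
P(U) = 36 + 9*(-50 + 2*U)*(U + U**5) (P(U) = 36 + 9*((U + (((U*U)*U)*U)*U)*(U + (U + 2*(-25)))) = 36 + 9*((U + ((U**2*U)*U)*U)*(U + (U - 50))) = 36 + 9*((U + (U**3*U)*U)*(U + (-50 + U))) = 36 + 9*((U + U**4*U)*(-50 + 2*U)) = 36 + 9*((U + U**5)*(-50 + 2*U)) = 36 + 9*((-50 + 2*U)*(U + U**5)) = 36 + 9*(-50 + 2*U)*(U + U**5))
-P(-279 - z(9)) = -(36 - 450*(-279 - 1*(-40)) - 450*(-279 - 1*(-40))**5 + 18*(-279 - 1*(-40))**2 + 18*(-279 - 1*(-40))**6) = -(36 - 450*(-279 + 40) - 450*(-279 + 40)**5 + 18*(-279 + 40)**2 + 18*(-279 + 40)**6) = -(36 - 450*(-239) - 450*(-239)**5 + 18*(-239)**2 + 18*(-239)**6) = -(36 + 107550 - 450*(-779811265199) + 18*57121 + 18*186374892382561) = -(36 + 107550 + 350915069339550 + 1028178 + 3354748062886098) = -1*3705663133361412 = -3705663133361412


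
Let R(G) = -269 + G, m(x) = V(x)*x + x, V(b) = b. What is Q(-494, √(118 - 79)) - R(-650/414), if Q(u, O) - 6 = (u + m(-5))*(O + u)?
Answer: 48527542/207 - 474*√39 ≈ 2.3147e+5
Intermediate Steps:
m(x) = x + x² (m(x) = x*x + x = x² + x = x + x²)
Q(u, O) = 6 + (20 + u)*(O + u) (Q(u, O) = 6 + (u - 5*(1 - 5))*(O + u) = 6 + (u - 5*(-4))*(O + u) = 6 + (u + 20)*(O + u) = 6 + (20 + u)*(O + u))
Q(-494, √(118 - 79)) - R(-650/414) = (6 + (-494)² + 20*√(118 - 79) + 20*(-494) + √(118 - 79)*(-494)) - (-269 - 650/414) = (6 + 244036 + 20*√39 - 9880 + √39*(-494)) - (-269 - 650*1/414) = (6 + 244036 + 20*√39 - 9880 - 494*√39) - (-269 - 325/207) = (234162 - 474*√39) - 1*(-56008/207) = (234162 - 474*√39) + 56008/207 = 48527542/207 - 474*√39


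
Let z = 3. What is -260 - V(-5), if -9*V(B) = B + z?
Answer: -2342/9 ≈ -260.22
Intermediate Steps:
V(B) = -⅓ - B/9 (V(B) = -(B + 3)/9 = -(3 + B)/9 = -⅓ - B/9)
-260 - V(-5) = -260 - (-⅓ - ⅑*(-5)) = -260 - (-⅓ + 5/9) = -260 - 1*2/9 = -260 - 2/9 = -2342/9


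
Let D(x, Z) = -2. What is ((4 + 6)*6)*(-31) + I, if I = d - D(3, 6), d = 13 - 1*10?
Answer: -1855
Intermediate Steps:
d = 3 (d = 13 - 10 = 3)
I = 5 (I = 3 - 1*(-2) = 3 + 2 = 5)
((4 + 6)*6)*(-31) + I = ((4 + 6)*6)*(-31) + 5 = (10*6)*(-31) + 5 = 60*(-31) + 5 = -1860 + 5 = -1855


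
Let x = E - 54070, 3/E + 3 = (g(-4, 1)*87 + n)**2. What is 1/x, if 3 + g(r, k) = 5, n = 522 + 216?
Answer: -277247/14990745289 ≈ -1.8495e-5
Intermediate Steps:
n = 738
g(r, k) = 2 (g(r, k) = -3 + 5 = 2)
E = 1/277247 (E = 3/(-3 + (2*87 + 738)**2) = 3/(-3 + (174 + 738)**2) = 3/(-3 + 912**2) = 3/(-3 + 831744) = 3/831741 = 3*(1/831741) = 1/277247 ≈ 3.6069e-6)
x = -14990745289/277247 (x = 1/277247 - 54070 = -14990745289/277247 ≈ -54070.)
1/x = 1/(-14990745289/277247) = -277247/14990745289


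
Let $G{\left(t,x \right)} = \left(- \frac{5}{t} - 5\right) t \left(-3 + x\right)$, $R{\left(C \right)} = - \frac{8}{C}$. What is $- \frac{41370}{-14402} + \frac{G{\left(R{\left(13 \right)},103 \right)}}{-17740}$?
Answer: $\frac{239418860}{83034731} \approx 2.8834$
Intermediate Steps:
$G{\left(t,x \right)} = t \left(-5 - \frac{5}{t}\right) \left(-3 + x\right)$ ($G{\left(t,x \right)} = \left(-5 - \frac{5}{t}\right) t \left(-3 + x\right) = t \left(-5 - \frac{5}{t}\right) \left(-3 + x\right)$)
$- \frac{41370}{-14402} + \frac{G{\left(R{\left(13 \right)},103 \right)}}{-17740} = - \frac{41370}{-14402} + \frac{15 - 515 + 15 \left(- \frac{8}{13}\right) - 5 \left(- \frac{8}{13}\right) 103}{-17740} = \left(-41370\right) \left(- \frac{1}{14402}\right) + \left(15 - 515 + 15 \left(\left(-8\right) \frac{1}{13}\right) - 5 \left(\left(-8\right) \frac{1}{13}\right) 103\right) \left(- \frac{1}{17740}\right) = \frac{20685}{7201} + \left(15 - 515 + 15 \left(- \frac{8}{13}\right) - \left(- \frac{40}{13}\right) 103\right) \left(- \frac{1}{17740}\right) = \frac{20685}{7201} + \left(15 - 515 - \frac{120}{13} + \frac{4120}{13}\right) \left(- \frac{1}{17740}\right) = \frac{20685}{7201} - - \frac{125}{11531} = \frac{20685}{7201} + \frac{125}{11531} = \frac{239418860}{83034731}$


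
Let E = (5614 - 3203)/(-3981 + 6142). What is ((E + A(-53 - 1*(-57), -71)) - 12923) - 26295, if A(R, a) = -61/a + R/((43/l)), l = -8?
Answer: -258733929900/6597533 ≈ -39217.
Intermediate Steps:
A(R, a) = -61/a - 8*R/43 (A(R, a) = -61/a + R/((43/(-8))) = -61/a + R/((43*(-⅛))) = -61/a + R/(-43/8) = -61/a + R*(-8/43) = -61/a - 8*R/43)
E = 2411/2161 ≈ 1.1157
((E + A(-53 - 1*(-57), -71)) - 12923) - 26295 = ((2411/2161 + (-61/(-71) - 8*(-53 - 1*(-57))/43)) - 12923) - 26295 = ((2411/2161 + (-61*(-1/71) - 8*(-53 + 57)/43)) - 12923) - 26295 = ((2411/2161 + (61/71 - 8/43*4)) - 12923) - 26295 = ((2411/2161 + (61/71 - 32/43)) - 12923) - 26295 = ((2411/2161 + 351/3053) - 12923) - 26295 = (8119294/6597533 - 12923) - 26295 = -85251799665/6597533 - 26295 = -258733929900/6597533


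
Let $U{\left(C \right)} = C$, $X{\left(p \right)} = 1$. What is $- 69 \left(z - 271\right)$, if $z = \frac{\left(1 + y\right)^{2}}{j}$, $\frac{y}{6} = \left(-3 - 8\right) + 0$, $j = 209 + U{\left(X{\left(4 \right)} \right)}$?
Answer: $\frac{242351}{14} \approx 17311.0$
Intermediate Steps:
$j = 210$ ($j = 209 + 1 = 210$)
$y = -66$ ($y = 6 \left(\left(-3 - 8\right) + 0\right) = 6 \left(-11 + 0\right) = 6 \left(-11\right) = -66$)
$z = \frac{845}{42}$ ($z = \frac{\left(1 - 66\right)^{2}}{210} = \left(-65\right)^{2} \cdot \frac{1}{210} = 4225 \cdot \frac{1}{210} = \frac{845}{42} \approx 20.119$)
$- 69 \left(z - 271\right) = - 69 \left(\frac{845}{42} - 271\right) = \left(-69\right) \left(- \frac{10537}{42}\right) = \frac{242351}{14}$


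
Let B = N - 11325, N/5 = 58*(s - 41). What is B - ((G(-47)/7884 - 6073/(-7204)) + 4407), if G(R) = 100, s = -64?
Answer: -655754247271/14199084 ≈ -46183.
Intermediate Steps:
N = -30450 (N = 5*(58*(-64 - 41)) = 5*(58*(-105)) = 5*(-6090) = -30450)
B = -41775 (B = -30450 - 11325 = -41775)
B - ((G(-47)/7884 - 6073/(-7204)) + 4407) = -41775 - ((100/7884 - 6073/(-7204)) + 4407) = -41775 - ((100*(1/7884) - 6073*(-1/7204)) + 4407) = -41775 - ((25/1971 + 6073/7204) + 4407) = -41775 - (12149983/14199084 + 4407) = -41775 - 1*62587513171/14199084 = -41775 - 62587513171/14199084 = -655754247271/14199084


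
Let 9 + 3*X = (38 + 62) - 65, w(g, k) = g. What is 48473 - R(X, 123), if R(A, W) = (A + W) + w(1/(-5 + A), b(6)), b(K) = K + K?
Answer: 1595255/33 ≈ 48341.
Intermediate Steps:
b(K) = 2*K
X = 26/3 (X = -3 + ((38 + 62) - 65)/3 = -3 + (100 - 65)/3 = -3 + (1/3)*35 = -3 + 35/3 = 26/3 ≈ 8.6667)
R(A, W) = A + W + 1/(-5 + A) (R(A, W) = (A + W) + 1/(-5 + A) = A + W + 1/(-5 + A))
48473 - R(X, 123) = 48473 - (1 + (-5 + 26/3)*(26/3 + 123))/(-5 + 26/3) = 48473 - (1 + (11/3)*(395/3))/11/3 = 48473 - 3*(1 + 4345/9)/11 = 48473 - 3*4354/(11*9) = 48473 - 1*4354/33 = 48473 - 4354/33 = 1595255/33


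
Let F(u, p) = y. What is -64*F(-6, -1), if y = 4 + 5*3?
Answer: -1216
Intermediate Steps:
y = 19 (y = 4 + 15 = 19)
F(u, p) = 19
-64*F(-6, -1) = -64*19 = -1216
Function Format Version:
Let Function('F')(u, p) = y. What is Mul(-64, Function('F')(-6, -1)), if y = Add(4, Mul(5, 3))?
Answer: -1216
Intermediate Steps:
y = 19 (y = Add(4, 15) = 19)
Function('F')(u, p) = 19
Mul(-64, Function('F')(-6, -1)) = Mul(-64, 19) = -1216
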